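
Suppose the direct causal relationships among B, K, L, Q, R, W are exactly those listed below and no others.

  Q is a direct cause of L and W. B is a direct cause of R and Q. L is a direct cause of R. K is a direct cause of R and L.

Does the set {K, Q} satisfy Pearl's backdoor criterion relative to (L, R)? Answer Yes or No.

Backdoor paths from L to R (paths whose first edge points into L):
  P1: L <- K -> R
  P2: L <- Q <- B -> R
Condition 1 (no descendant of L in the set): holds — descendants of L are {R}; none are in {K, Q}.
Condition 2 (every backdoor path blocked by {K, Q}):
  P1: blocked at fork node K ∈ conditioning set.
  P2: blocked at chain node Q ∈ conditioning set.
{K, Q} satisfies the backdoor criterion.

Yes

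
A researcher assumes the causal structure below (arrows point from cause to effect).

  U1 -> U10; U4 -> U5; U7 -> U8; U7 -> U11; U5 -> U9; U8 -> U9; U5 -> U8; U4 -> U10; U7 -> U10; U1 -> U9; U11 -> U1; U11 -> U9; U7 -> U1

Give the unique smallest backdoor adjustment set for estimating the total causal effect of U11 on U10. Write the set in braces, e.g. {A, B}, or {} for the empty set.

Variables eligible for adjustment (non-descendants of U11, excluding U11 and U10): {U4, U5, U7, U8}.
Backdoor paths from U11 to U10:
  P1: U11 <- U7 -> U1 -> U10
  P2: U11 <- U7 -> U1 -> U9 <- U5 <- U4 -> U10
  P3: U11 <- U7 -> U1 -> U9 <- U8 <- U5 <- U4 -> U10
  P4: U11 <- U7 -> U10
  P5: U11 <- U7 -> U8 <- U5 <- U4 -> U10
  P6: U11 <- U7 -> U8 <- U5 -> U9 <- U1 -> U10
  P7: U11 <- U7 -> U8 -> U9 <- U1 -> U10
  P8: U11 <- U7 -> U8 -> U9 <- U5 <- U4 -> U10
The empty set is not sufficient: P1 (U11 <- U7 -> U1 -> U10) has no collider blocking it and no conditioned non-collider, so it is open.
Try {U7}:
  P1: blocked at fork node U7 ∈ conditioning set.
  P2: blocked at fork node U7 ∈ conditioning set.
  P3: blocked at fork node U7 ∈ conditioning set.
  P4: blocked at fork node U7 ∈ conditioning set.
  P5: blocked at fork node U7 ∈ conditioning set.
  P6: blocked at fork node U7 ∈ conditioning set.
  P7: blocked at fork node U7 ∈ conditioning set.
  P8: blocked at fork node U7 ∈ conditioning set.
{U7} contains no descendant of U11 and blocks every backdoor path.
No other singleton works — e.g. {U4} leaves P1 open — so {U7} is the unique smallest valid adjustment set.

{U7}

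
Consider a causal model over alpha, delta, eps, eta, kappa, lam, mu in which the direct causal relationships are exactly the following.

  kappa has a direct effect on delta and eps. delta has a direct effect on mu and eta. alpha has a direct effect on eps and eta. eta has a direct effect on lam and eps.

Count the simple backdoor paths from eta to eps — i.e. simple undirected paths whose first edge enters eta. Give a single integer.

A backdoor path from eta to eps is any simple undirected path whose first edge points into eta (i.e. leaves eta via a parent).
Parents of eta: {alpha, delta}.
Enumerating:
  P1: eta <- alpha -> eps
  P2: eta <- delta <- kappa -> eps
That exhausts the simple backdoor paths. Count: 2.

2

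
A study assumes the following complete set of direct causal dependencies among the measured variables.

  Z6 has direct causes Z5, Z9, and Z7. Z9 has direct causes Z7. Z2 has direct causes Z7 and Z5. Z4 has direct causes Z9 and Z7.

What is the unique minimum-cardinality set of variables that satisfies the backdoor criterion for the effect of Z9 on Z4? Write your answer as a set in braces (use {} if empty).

Variables eligible for adjustment (non-descendants of Z9, excluding Z9 and Z4): {Z2, Z5, Z7}.
Backdoor paths from Z9 to Z4:
  P1: Z9 <- Z7 -> Z4
The empty set is not sufficient: P1 (Z9 <- Z7 -> Z4) has no collider blocking it and no conditioned non-collider, so it is open.
Try {Z7}:
  P1: blocked at fork node Z7 ∈ conditioning set.
{Z7} contains no descendant of Z9 and blocks every backdoor path.
No other singleton works — e.g. {Z5} leaves P1 open — so {Z7} is the unique smallest valid adjustment set.

{Z7}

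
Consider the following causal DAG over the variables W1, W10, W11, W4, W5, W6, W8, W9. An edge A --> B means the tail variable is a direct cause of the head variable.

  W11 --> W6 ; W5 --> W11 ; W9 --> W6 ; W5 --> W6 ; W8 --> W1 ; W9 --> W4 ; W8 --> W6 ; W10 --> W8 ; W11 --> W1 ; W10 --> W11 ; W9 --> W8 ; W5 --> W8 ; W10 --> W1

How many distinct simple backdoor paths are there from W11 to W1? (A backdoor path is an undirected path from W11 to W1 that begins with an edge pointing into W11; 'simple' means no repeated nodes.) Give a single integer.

8

A backdoor path from W11 to W1 is any simple undirected path whose first edge points into W11 (i.e. leaves W11 via a parent).
Parents of W11: {W10, W5}.
Enumerating:
  P1: W11 <- W10 -> W8 -> W1
  P2: W11 <- W10 -> W1
  P3: W11 <- W5 -> W8 <- W10 -> W1
  P4: W11 <- W5 -> W8 -> W1
  P5: W11 <- W5 -> W6 <- W9 -> W8 <- W10 -> W1
  P6: W11 <- W5 -> W6 <- W9 -> W8 -> W1
  P7: W11 <- W5 -> W6 <- W8 <- W10 -> W1
  P8: W11 <- W5 -> W6 <- W8 -> W1
That exhausts the simple backdoor paths. Count: 8.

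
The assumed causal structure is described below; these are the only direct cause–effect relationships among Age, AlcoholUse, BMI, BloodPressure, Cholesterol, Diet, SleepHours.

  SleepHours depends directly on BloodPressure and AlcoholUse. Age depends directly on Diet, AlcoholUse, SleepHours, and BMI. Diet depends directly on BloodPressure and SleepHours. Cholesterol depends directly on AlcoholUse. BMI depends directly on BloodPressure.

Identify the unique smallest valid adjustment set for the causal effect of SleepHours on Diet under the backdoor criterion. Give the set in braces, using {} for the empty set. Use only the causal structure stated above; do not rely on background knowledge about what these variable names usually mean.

{BloodPressure}

Variables eligible for adjustment (non-descendants of SleepHours, excluding SleepHours and Diet): {AlcoholUse, BMI, BloodPressure, Cholesterol}.
Backdoor paths from SleepHours to Diet:
  P1: SleepHours <- AlcoholUse -> Age <- Diet
  P2: SleepHours <- AlcoholUse -> Age <- BMI <- BloodPressure -> Diet
  P3: SleepHours <- BloodPressure -> Diet
  P4: SleepHours <- BloodPressure -> BMI -> Age <- Diet
The empty set is not sufficient: P3 (SleepHours <- BloodPressure -> Diet) has no collider blocking it and no conditioned non-collider, so it is open.
Try {BloodPressure}:
  P1: blocked at collider Age (neither it nor any descendant is in the conditioning set).
  P2: blocked at collider Age (neither it nor any descendant is in the conditioning set).
  P3: blocked at fork node BloodPressure ∈ conditioning set.
  P4: blocked at fork node BloodPressure ∈ conditioning set.
{BloodPressure} contains no descendant of SleepHours and blocks every backdoor path.
No other singleton works — e.g. {AlcoholUse} leaves P3 open — so {BloodPressure} is the unique smallest valid adjustment set.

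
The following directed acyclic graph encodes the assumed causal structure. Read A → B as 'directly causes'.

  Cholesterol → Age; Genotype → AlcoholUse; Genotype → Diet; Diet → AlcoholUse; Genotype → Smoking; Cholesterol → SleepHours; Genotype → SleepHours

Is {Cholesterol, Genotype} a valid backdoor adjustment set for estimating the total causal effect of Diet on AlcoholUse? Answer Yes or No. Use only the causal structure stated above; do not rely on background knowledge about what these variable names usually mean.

Yes

Backdoor paths from Diet to AlcoholUse (paths whose first edge points into Diet):
  P1: Diet <- Genotype -> AlcoholUse
Condition 1 (no descendant of Diet in the set): holds — descendants of Diet are {AlcoholUse}; none are in {Cholesterol, Genotype}.
Condition 2 (every backdoor path blocked by {Cholesterol, Genotype}):
  P1: blocked at fork node Genotype ∈ conditioning set.
{Cholesterol, Genotype} satisfies the backdoor criterion.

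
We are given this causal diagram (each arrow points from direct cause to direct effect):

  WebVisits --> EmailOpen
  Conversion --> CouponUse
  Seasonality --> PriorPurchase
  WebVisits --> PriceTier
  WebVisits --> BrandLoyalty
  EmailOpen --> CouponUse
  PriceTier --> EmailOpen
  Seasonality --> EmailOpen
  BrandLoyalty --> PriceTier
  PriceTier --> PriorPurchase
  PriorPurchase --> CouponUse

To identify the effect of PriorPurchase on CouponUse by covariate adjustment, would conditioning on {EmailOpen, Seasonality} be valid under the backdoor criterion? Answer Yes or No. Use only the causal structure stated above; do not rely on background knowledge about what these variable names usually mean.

Yes

Backdoor paths from PriorPurchase to CouponUse (paths whose first edge points into PriorPurchase):
  P1: PriorPurchase <- Seasonality -> EmailOpen -> CouponUse
  P2: PriorPurchase <- PriceTier <- WebVisits -> EmailOpen -> CouponUse
  P3: PriorPurchase <- PriceTier <- BrandLoyalty <- WebVisits -> EmailOpen -> CouponUse
  P4: PriorPurchase <- PriceTier -> EmailOpen -> CouponUse
Condition 1 (no descendant of PriorPurchase in the set): holds — descendants of PriorPurchase are {CouponUse}; none are in {EmailOpen, Seasonality}.
Condition 2 (every backdoor path blocked by {EmailOpen, Seasonality}):
  P1: blocked at fork node Seasonality ∈ conditioning set.
  P2: blocked at chain node EmailOpen ∈ conditioning set.
  P3: blocked at chain node EmailOpen ∈ conditioning set.
  P4: blocked at chain node EmailOpen ∈ conditioning set.
{EmailOpen, Seasonality} satisfies the backdoor criterion.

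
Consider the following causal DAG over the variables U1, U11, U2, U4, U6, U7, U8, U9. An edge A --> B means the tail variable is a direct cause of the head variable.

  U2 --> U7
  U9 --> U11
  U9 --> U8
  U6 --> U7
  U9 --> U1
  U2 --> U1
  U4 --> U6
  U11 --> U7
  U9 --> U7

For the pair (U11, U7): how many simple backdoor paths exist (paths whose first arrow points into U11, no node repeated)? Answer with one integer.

2

A backdoor path from U11 to U7 is any simple undirected path whose first edge points into U11 (i.e. leaves U11 via a parent).
Parents of U11: {U9}.
Enumerating:
  P1: U11 <- U9 -> U1 <- U2 -> U7
  P2: U11 <- U9 -> U7
That exhausts the simple backdoor paths. Count: 2.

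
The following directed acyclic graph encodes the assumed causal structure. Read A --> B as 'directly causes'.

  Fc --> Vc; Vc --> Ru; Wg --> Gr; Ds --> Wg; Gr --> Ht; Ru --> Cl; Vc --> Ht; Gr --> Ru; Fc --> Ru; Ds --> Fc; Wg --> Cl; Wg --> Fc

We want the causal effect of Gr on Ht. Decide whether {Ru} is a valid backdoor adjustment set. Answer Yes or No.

Backdoor paths from Gr to Ht (paths whose first edge points into Gr):
  P1: Gr <- Wg <- Ds -> Fc -> Vc -> Ht
  P2: Gr <- Wg <- Ds -> Fc -> Ru <- Vc -> Ht
  P3: Gr <- Wg -> Fc -> Vc -> Ht
  P4: Gr <- Wg -> Fc -> Ru <- Vc -> Ht
  P5: Gr <- Wg -> Cl <- Ru <- Fc -> Vc -> Ht
  P6: Gr <- Wg -> Cl <- Ru <- Vc -> Ht
Condition 1 (no descendant of Gr in the set): FAILS — Ru is a descendant of Gr.
Condition 2 (every backdoor path blocked by {Ru}):
  P1: open — no interior node is in the conditioning set.
  P2: open — collider(s) Ru are conditioned on (or have a conditioned descendant) and no non-collider on the path is in the set.
  P3: open — no interior node is in the conditioning set.
  P4: open — collider(s) Ru are conditioned on (or have a conditioned descendant) and no non-collider on the path is in the set.
  P5: blocked at collider Cl (neither it nor any descendant is in the conditioning set).
  P6: blocked at collider Cl (neither it nor any descendant is in the conditioning set).
{Ru} does not satisfy the backdoor criterion.

No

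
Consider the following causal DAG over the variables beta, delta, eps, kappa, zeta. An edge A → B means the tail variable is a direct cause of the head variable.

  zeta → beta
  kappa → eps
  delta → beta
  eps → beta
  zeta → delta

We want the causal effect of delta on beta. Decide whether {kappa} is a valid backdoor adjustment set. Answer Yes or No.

Backdoor paths from delta to beta (paths whose first edge points into delta):
  P1: delta <- zeta -> beta
Condition 1 (no descendant of delta in the set): holds — descendants of delta are {beta}; none are in {kappa}.
Condition 2 (every backdoor path blocked by {kappa}):
  P1: open — no interior node is in the conditioning set.
{kappa} does not satisfy the backdoor criterion.

No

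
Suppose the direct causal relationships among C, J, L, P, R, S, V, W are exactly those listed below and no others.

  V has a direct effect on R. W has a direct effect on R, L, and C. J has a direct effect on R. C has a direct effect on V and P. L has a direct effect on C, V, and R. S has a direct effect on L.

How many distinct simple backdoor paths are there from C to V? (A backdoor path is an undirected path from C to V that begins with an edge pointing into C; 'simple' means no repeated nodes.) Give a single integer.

A backdoor path from C to V is any simple undirected path whose first edge points into C (i.e. leaves C via a parent).
Parents of C: {L, W}.
Enumerating:
  P1: C <- W -> L -> V
  P2: C <- W -> L -> R <- V
  P3: C <- W -> R <- L -> V
  P4: C <- W -> R <- V
  P5: C <- L <- W -> R <- V
  P6: C <- L -> V
  P7: C <- L -> R <- V
That exhausts the simple backdoor paths. Count: 7.

7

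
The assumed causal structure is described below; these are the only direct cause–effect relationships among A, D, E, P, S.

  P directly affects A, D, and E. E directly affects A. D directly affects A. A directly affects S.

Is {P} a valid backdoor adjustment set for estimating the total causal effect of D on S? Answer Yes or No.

Backdoor paths from D to S (paths whose first edge points into D):
  P1: D <- P -> E -> A -> S
  P2: D <- P -> A -> S
Condition 1 (no descendant of D in the set): holds — descendants of D are {A, S}; none are in {P}.
Condition 2 (every backdoor path blocked by {P}):
  P1: blocked at fork node P ∈ conditioning set.
  P2: blocked at fork node P ∈ conditioning set.
{P} satisfies the backdoor criterion.

Yes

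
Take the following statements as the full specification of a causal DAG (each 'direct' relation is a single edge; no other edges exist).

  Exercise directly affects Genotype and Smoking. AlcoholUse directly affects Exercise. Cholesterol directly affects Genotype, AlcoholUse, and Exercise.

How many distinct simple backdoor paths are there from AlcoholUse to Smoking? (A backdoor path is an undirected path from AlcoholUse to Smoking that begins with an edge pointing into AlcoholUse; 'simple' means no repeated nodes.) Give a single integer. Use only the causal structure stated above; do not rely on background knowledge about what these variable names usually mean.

2

A backdoor path from AlcoholUse to Smoking is any simple undirected path whose first edge points into AlcoholUse (i.e. leaves AlcoholUse via a parent).
Parents of AlcoholUse: {Cholesterol}.
Enumerating:
  P1: AlcoholUse <- Cholesterol -> Exercise -> Smoking
  P2: AlcoholUse <- Cholesterol -> Genotype <- Exercise -> Smoking
That exhausts the simple backdoor paths. Count: 2.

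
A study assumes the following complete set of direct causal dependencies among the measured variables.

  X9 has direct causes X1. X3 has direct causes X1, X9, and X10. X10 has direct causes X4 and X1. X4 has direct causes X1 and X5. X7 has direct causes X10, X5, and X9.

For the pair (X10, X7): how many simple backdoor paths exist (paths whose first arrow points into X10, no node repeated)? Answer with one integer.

A backdoor path from X10 to X7 is any simple undirected path whose first edge points into X10 (i.e. leaves X10 via a parent).
Parents of X10: {X1, X4}.
Enumerating:
  P1: X10 <- X1 -> X4 <- X5 -> X7
  P2: X10 <- X1 -> X9 -> X7
  P3: X10 <- X1 -> X3 <- X9 -> X7
  P4: X10 <- X4 <- X1 -> X9 -> X7
  P5: X10 <- X4 <- X1 -> X3 <- X9 -> X7
  P6: X10 <- X4 <- X5 -> X7
That exhausts the simple backdoor paths. Count: 6.

6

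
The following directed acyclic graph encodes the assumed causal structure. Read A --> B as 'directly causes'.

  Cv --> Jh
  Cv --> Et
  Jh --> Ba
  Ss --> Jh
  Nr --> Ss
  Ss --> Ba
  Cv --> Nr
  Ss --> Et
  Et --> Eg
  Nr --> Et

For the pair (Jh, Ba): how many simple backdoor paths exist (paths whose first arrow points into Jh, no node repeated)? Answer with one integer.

A backdoor path from Jh to Ba is any simple undirected path whose first edge points into Jh (i.e. leaves Jh via a parent).
Parents of Jh: {Cv, Ss}.
Enumerating:
  P1: Jh <- Cv -> Nr -> Ss -> Ba
  P2: Jh <- Cv -> Nr -> Et <- Ss -> Ba
  P3: Jh <- Cv -> Et <- Nr -> Ss -> Ba
  P4: Jh <- Cv -> Et <- Ss -> Ba
  P5: Jh <- Ss -> Ba
That exhausts the simple backdoor paths. Count: 5.

5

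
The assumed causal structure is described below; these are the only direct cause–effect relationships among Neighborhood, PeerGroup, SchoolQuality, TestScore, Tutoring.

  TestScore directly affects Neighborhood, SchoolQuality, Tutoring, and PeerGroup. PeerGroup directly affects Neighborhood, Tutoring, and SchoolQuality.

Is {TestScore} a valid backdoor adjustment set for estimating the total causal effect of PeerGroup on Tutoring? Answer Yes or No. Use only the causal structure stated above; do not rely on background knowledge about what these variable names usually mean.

Backdoor paths from PeerGroup to Tutoring (paths whose first edge points into PeerGroup):
  P1: PeerGroup <- TestScore -> Tutoring
Condition 1 (no descendant of PeerGroup in the set): holds — descendants of PeerGroup are {Neighborhood, SchoolQuality, Tutoring}; none are in {TestScore}.
Condition 2 (every backdoor path blocked by {TestScore}):
  P1: blocked at fork node TestScore ∈ conditioning set.
{TestScore} satisfies the backdoor criterion.

Yes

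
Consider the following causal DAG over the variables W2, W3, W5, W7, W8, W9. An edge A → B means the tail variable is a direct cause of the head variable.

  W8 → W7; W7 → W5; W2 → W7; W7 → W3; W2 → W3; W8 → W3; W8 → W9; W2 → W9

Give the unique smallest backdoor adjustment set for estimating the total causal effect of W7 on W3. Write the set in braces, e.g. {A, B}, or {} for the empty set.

{W2, W8}

Variables eligible for adjustment (non-descendants of W7, excluding W7 and W3): {W2, W8, W9}.
Backdoor paths from W7 to W3:
  P1: W7 <- W2 -> W9 <- W8 -> W3
  P2: W7 <- W2 -> W3
  P3: W7 <- W8 -> W9 <- W2 -> W3
  P4: W7 <- W8 -> W3
The empty set is not sufficient: P2 (W7 <- W2 -> W3) has no collider blocking it and no conditioned non-collider, so it is open.
Try {W2, W8}:
  P1: blocked at fork node W2 ∈ conditioning set.
  P2: blocked at fork node W2 ∈ conditioning set.
  P3: blocked at fork node W8 ∈ conditioning set.
  P4: blocked at fork node W8 ∈ conditioning set.
{W2, W8} contains no descendant of W7 and blocks every backdoor path.
Every element of {W2, W8} is needed (dropping W2 leaves P2 open; dropping W8 leaves P4 open), so no proper subset is valid.
Among all size-2 subsets of the eligible variables, only {W2, W8} blocks every backdoor path, so it is the unique smallest valid adjustment set.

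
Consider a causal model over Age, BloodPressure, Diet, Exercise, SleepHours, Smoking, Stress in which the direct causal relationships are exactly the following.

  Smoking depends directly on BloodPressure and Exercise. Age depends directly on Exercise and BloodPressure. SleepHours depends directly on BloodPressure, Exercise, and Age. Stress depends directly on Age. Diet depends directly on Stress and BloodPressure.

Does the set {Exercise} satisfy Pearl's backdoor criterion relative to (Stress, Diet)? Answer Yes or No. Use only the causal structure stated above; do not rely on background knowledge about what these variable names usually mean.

No

Backdoor paths from Stress to Diet (paths whose first edge points into Stress):
  P1: Stress <- Age <- Exercise -> SleepHours <- BloodPressure -> Diet
  P2: Stress <- Age <- Exercise -> Smoking <- BloodPressure -> Diet
  P3: Stress <- Age <- BloodPressure -> Diet
  P4: Stress <- Age -> SleepHours <- Exercise -> Smoking <- BloodPressure -> Diet
  P5: Stress <- Age -> SleepHours <- BloodPressure -> Diet
Condition 1 (no descendant of Stress in the set): holds — descendants of Stress are {Diet}; none are in {Exercise}.
Condition 2 (every backdoor path blocked by {Exercise}):
  P1: blocked at fork node Exercise ∈ conditioning set.
  P2: blocked at fork node Exercise ∈ conditioning set.
  P3: open — no interior node is in the conditioning set.
  P4: blocked at collider SleepHours (neither it nor any descendant is in the conditioning set).
  P5: blocked at collider SleepHours (neither it nor any descendant is in the conditioning set).
{Exercise} does not satisfy the backdoor criterion.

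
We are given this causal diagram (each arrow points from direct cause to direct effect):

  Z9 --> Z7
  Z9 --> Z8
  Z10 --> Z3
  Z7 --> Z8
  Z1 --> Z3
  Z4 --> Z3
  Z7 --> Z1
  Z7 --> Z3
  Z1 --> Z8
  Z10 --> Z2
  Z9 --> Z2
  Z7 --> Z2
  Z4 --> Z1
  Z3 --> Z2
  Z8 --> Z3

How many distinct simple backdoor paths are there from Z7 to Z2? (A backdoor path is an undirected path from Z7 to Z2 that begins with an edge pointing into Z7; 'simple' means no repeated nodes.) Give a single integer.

7

A backdoor path from Z7 to Z2 is any simple undirected path whose first edge points into Z7 (i.e. leaves Z7 via a parent).
Parents of Z7: {Z9}.
Enumerating:
  P1: Z7 <- Z9 -> Z8 <- Z1 <- Z4 -> Z3 <- Z10 -> Z2
  P2: Z7 <- Z9 -> Z8 <- Z1 <- Z4 -> Z3 -> Z2
  P3: Z7 <- Z9 -> Z8 <- Z1 -> Z3 <- Z10 -> Z2
  P4: Z7 <- Z9 -> Z8 <- Z1 -> Z3 -> Z2
  P5: Z7 <- Z9 -> Z8 -> Z3 <- Z10 -> Z2
  P6: Z7 <- Z9 -> Z8 -> Z3 -> Z2
  P7: Z7 <- Z9 -> Z2
That exhausts the simple backdoor paths. Count: 7.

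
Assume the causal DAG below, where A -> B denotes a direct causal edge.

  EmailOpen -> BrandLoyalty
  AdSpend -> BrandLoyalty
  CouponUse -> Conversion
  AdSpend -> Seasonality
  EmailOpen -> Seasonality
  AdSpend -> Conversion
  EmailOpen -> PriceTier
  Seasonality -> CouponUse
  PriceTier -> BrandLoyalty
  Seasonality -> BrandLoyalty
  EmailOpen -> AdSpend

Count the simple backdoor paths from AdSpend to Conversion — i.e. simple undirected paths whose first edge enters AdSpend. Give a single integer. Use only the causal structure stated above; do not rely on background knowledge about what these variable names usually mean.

A backdoor path from AdSpend to Conversion is any simple undirected path whose first edge points into AdSpend (i.e. leaves AdSpend via a parent).
Parents of AdSpend: {EmailOpen}.
Enumerating:
  P1: AdSpend <- EmailOpen -> Seasonality -> CouponUse -> Conversion
  P2: AdSpend <- EmailOpen -> PriceTier -> BrandLoyalty <- Seasonality -> CouponUse -> Conversion
  P3: AdSpend <- EmailOpen -> BrandLoyalty <- Seasonality -> CouponUse -> Conversion
That exhausts the simple backdoor paths. Count: 3.

3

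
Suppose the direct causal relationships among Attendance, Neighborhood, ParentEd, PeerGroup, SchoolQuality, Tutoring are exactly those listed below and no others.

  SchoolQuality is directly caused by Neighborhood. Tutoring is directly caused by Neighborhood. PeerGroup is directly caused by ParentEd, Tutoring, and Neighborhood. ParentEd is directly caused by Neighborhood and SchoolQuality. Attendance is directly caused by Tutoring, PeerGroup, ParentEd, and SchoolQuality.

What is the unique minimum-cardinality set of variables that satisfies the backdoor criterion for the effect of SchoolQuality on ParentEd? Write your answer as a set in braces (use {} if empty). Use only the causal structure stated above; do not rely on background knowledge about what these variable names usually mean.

{Neighborhood}

Variables eligible for adjustment (non-descendants of SchoolQuality, excluding SchoolQuality and ParentEd): {Neighborhood, Tutoring}.
Backdoor paths from SchoolQuality to ParentEd:
  P1: SchoolQuality <- Neighborhood -> Tutoring -> PeerGroup <- ParentEd
  P2: SchoolQuality <- Neighborhood -> Tutoring -> PeerGroup -> Attendance <- ParentEd
  P3: SchoolQuality <- Neighborhood -> Tutoring -> Attendance <- ParentEd
  P4: SchoolQuality <- Neighborhood -> Tutoring -> Attendance <- PeerGroup <- ParentEd
  P5: SchoolQuality <- Neighborhood -> ParentEd
  P6: SchoolQuality <- Neighborhood -> PeerGroup <- Tutoring -> Attendance <- ParentEd
  P7: SchoolQuality <- Neighborhood -> PeerGroup <- ParentEd
  P8: SchoolQuality <- Neighborhood -> PeerGroup -> Attendance <- ParentEd
The empty set is not sufficient: P5 (SchoolQuality <- Neighborhood -> ParentEd) has no collider blocking it and no conditioned non-collider, so it is open.
Try {Neighborhood}:
  P1: blocked at fork node Neighborhood ∈ conditioning set.
  P2: blocked at fork node Neighborhood ∈ conditioning set.
  P3: blocked at fork node Neighborhood ∈ conditioning set.
  P4: blocked at fork node Neighborhood ∈ conditioning set.
  P5: blocked at fork node Neighborhood ∈ conditioning set.
  P6: blocked at fork node Neighborhood ∈ conditioning set.
  P7: blocked at fork node Neighborhood ∈ conditioning set.
  P8: blocked at fork node Neighborhood ∈ conditioning set.
{Neighborhood} contains no descendant of SchoolQuality and blocks every backdoor path.
No other singleton works — e.g. {Tutoring} leaves P5 open — so {Neighborhood} is the unique smallest valid adjustment set.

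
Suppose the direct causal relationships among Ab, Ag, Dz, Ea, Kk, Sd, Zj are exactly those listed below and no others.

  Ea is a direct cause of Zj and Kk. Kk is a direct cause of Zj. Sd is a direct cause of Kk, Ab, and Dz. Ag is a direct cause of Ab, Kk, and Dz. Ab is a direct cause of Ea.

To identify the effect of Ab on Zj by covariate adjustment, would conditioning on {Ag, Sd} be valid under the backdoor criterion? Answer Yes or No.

Yes

Backdoor paths from Ab to Zj (paths whose first edge points into Ab):
  P1: Ab <- Ag -> Kk <- Ea -> Zj
  P2: Ab <- Ag -> Kk -> Zj
  P3: Ab <- Ag -> Dz <- Sd -> Kk <- Ea -> Zj
  P4: Ab <- Ag -> Dz <- Sd -> Kk -> Zj
  P5: Ab <- Sd -> Kk <- Ea -> Zj
  P6: Ab <- Sd -> Kk -> Zj
  P7: Ab <- Sd -> Dz <- Ag -> Kk <- Ea -> Zj
  P8: Ab <- Sd -> Dz <- Ag -> Kk -> Zj
Condition 1 (no descendant of Ab in the set): holds — descendants of Ab are {Ea, Kk, Zj}; none are in {Ag, Sd}.
Condition 2 (every backdoor path blocked by {Ag, Sd}):
  P1: blocked at fork node Ag ∈ conditioning set.
  P2: blocked at fork node Ag ∈ conditioning set.
  P3: blocked at fork node Ag ∈ conditioning set.
  P4: blocked at fork node Ag ∈ conditioning set.
  P5: blocked at fork node Sd ∈ conditioning set.
  P6: blocked at fork node Sd ∈ conditioning set.
  P7: blocked at fork node Sd ∈ conditioning set.
  P8: blocked at fork node Sd ∈ conditioning set.
{Ag, Sd} satisfies the backdoor criterion.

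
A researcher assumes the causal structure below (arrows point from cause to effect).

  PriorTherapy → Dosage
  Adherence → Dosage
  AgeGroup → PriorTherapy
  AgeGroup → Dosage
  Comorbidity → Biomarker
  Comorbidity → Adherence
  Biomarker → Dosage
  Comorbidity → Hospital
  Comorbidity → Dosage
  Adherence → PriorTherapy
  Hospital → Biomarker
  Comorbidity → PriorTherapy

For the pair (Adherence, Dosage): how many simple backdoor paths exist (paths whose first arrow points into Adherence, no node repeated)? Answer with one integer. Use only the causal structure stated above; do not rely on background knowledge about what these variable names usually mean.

5

A backdoor path from Adherence to Dosage is any simple undirected path whose first edge points into Adherence (i.e. leaves Adherence via a parent).
Parents of Adherence: {Comorbidity}.
Enumerating:
  P1: Adherence <- Comorbidity -> Hospital -> Biomarker -> Dosage
  P2: Adherence <- Comorbidity -> PriorTherapy <- AgeGroup -> Dosage
  P3: Adherence <- Comorbidity -> PriorTherapy -> Dosage
  P4: Adherence <- Comorbidity -> Biomarker -> Dosage
  P5: Adherence <- Comorbidity -> Dosage
That exhausts the simple backdoor paths. Count: 5.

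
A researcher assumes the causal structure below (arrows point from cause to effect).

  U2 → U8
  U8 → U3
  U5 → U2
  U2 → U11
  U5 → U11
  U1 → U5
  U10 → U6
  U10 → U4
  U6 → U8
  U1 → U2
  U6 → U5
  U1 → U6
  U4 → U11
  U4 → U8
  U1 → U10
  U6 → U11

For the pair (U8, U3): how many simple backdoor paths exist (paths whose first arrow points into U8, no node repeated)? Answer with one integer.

A backdoor path from U8 to U3 is any simple undirected path whose first edge points into U8 (i.e. leaves U8 via a parent).
Parents of U8: {U2, U4, U6}.
No simple path from any parent of U8 reaches U3 without revisiting U8, so there are no backdoor paths.

0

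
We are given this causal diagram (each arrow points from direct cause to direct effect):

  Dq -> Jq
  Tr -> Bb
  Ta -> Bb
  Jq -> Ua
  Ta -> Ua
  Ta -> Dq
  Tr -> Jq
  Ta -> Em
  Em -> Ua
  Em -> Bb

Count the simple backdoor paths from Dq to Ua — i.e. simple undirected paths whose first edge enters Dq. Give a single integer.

5

A backdoor path from Dq to Ua is any simple undirected path whose first edge points into Dq (i.e. leaves Dq via a parent).
Parents of Dq: {Ta}.
Enumerating:
  P1: Dq <- Ta -> Em -> Bb <- Tr -> Jq -> Ua
  P2: Dq <- Ta -> Em -> Ua
  P3: Dq <- Ta -> Bb <- Em -> Ua
  P4: Dq <- Ta -> Bb <- Tr -> Jq -> Ua
  P5: Dq <- Ta -> Ua
That exhausts the simple backdoor paths. Count: 5.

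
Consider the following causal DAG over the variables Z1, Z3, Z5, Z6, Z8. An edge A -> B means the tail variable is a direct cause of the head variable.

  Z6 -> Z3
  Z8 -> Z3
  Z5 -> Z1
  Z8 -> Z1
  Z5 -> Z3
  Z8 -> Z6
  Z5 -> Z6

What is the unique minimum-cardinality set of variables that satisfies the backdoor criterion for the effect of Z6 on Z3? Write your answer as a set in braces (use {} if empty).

{Z5, Z8}

Variables eligible for adjustment (non-descendants of Z6, excluding Z6 and Z3): {Z1, Z5, Z8}.
Backdoor paths from Z6 to Z3:
  P1: Z6 <- Z8 -> Z1 <- Z5 -> Z3
  P2: Z6 <- Z8 -> Z3
  P3: Z6 <- Z5 -> Z1 <- Z8 -> Z3
  P4: Z6 <- Z5 -> Z3
The empty set is not sufficient: P2 (Z6 <- Z8 -> Z3) has no collider blocking it and no conditioned non-collider, so it is open.
Try {Z5, Z8}:
  P1: blocked at fork node Z8 ∈ conditioning set.
  P2: blocked at fork node Z8 ∈ conditioning set.
  P3: blocked at fork node Z5 ∈ conditioning set.
  P4: blocked at fork node Z5 ∈ conditioning set.
{Z5, Z8} contains no descendant of Z6 and blocks every backdoor path.
Every element of {Z5, Z8} is needed (dropping Z5 leaves P4 open; dropping Z8 leaves P2 open), so no proper subset is valid.
Among all size-2 subsets of the eligible variables, only {Z5, Z8} blocks every backdoor path, so it is the unique smallest valid adjustment set.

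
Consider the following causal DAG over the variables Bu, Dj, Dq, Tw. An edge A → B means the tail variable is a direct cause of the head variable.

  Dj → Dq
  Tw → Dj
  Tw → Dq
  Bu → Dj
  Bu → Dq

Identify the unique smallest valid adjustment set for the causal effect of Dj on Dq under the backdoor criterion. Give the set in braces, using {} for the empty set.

{Bu, Tw}

Variables eligible for adjustment (non-descendants of Dj, excluding Dj and Dq): {Bu, Tw}.
Backdoor paths from Dj to Dq:
  P1: Dj <- Tw -> Dq
  P2: Dj <- Bu -> Dq
The empty set is not sufficient: P1 (Dj <- Tw -> Dq) has no collider blocking it and no conditioned non-collider, so it is open.
Try {Bu, Tw}:
  P1: blocked at fork node Tw ∈ conditioning set.
  P2: blocked at fork node Bu ∈ conditioning set.
{Bu, Tw} contains no descendant of Dj and blocks every backdoor path.
Every element of {Bu, Tw} is needed (dropping Bu leaves P2 open; dropping Tw leaves P1 open), so no proper subset is valid.
Among all size-2 subsets of the eligible variables, only {Bu, Tw} blocks every backdoor path, so it is the unique smallest valid adjustment set.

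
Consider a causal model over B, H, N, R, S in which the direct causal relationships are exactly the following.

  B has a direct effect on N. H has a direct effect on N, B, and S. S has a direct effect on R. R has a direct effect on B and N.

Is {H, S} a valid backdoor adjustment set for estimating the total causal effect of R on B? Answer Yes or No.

Backdoor paths from R to B (paths whose first edge points into R):
  P1: R <- S <- H -> B
  P2: R <- S <- H -> N <- B
Condition 1 (no descendant of R in the set): holds — descendants of R are {B, N}; none are in {H, S}.
Condition 2 (every backdoor path blocked by {H, S}):
  P1: blocked at chain node S ∈ conditioning set.
  P2: blocked at chain node S ∈ conditioning set.
{H, S} satisfies the backdoor criterion.

Yes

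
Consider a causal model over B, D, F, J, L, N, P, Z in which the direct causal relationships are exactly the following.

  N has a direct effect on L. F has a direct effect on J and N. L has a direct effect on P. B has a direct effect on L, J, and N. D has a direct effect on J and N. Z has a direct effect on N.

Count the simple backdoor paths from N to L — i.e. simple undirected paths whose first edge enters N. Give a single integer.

3

A backdoor path from N to L is any simple undirected path whose first edge points into N (i.e. leaves N via a parent).
Parents of N: {B, D, F, Z}.
Enumerating:
  P1: N <- F -> J <- B -> L
  P2: N <- B -> L
  P3: N <- D -> J <- B -> L
That exhausts the simple backdoor paths. Count: 3.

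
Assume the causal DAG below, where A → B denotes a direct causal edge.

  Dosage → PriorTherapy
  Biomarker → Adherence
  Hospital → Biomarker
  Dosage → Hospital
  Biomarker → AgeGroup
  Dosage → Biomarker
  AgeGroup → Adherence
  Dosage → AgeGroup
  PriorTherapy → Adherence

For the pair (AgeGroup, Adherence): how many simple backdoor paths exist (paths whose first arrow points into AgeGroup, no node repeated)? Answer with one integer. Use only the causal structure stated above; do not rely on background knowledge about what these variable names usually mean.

A backdoor path from AgeGroup to Adherence is any simple undirected path whose first edge points into AgeGroup (i.e. leaves AgeGroup via a parent).
Parents of AgeGroup: {Biomarker, Dosage}.
Enumerating:
  P1: AgeGroup <- Dosage -> PriorTherapy -> Adherence
  P2: AgeGroup <- Dosage -> Hospital -> Biomarker -> Adherence
  P3: AgeGroup <- Dosage -> Biomarker -> Adherence
  P4: AgeGroup <- Biomarker <- Dosage -> PriorTherapy -> Adherence
  P5: AgeGroup <- Biomarker <- Hospital <- Dosage -> PriorTherapy -> Adherence
  P6: AgeGroup <- Biomarker -> Adherence
That exhausts the simple backdoor paths. Count: 6.

6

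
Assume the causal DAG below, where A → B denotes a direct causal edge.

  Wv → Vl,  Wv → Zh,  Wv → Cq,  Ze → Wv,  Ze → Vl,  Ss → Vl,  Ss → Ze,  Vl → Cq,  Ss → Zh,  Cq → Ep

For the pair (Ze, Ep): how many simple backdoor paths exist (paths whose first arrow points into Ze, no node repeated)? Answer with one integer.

A backdoor path from Ze to Ep is any simple undirected path whose first edge points into Ze (i.e. leaves Ze via a parent).
Parents of Ze: {Ss}.
Enumerating:
  P1: Ze <- Ss -> Zh <- Wv -> Vl -> Cq -> Ep
  P2: Ze <- Ss -> Zh <- Wv -> Cq -> Ep
  P3: Ze <- Ss -> Vl <- Wv -> Cq -> Ep
  P4: Ze <- Ss -> Vl -> Cq -> Ep
That exhausts the simple backdoor paths. Count: 4.

4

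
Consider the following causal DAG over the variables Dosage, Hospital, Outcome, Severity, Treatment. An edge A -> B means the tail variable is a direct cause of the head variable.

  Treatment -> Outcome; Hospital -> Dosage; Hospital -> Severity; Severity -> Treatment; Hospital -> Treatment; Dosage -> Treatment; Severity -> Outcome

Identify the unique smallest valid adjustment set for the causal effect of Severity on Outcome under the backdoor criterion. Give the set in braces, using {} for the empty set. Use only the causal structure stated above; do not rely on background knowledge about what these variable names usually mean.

{Hospital}

Variables eligible for adjustment (non-descendants of Severity, excluding Severity and Outcome): {Dosage, Hospital}.
Backdoor paths from Severity to Outcome:
  P1: Severity <- Hospital -> Dosage -> Treatment -> Outcome
  P2: Severity <- Hospital -> Treatment -> Outcome
The empty set is not sufficient: P1 (Severity <- Hospital -> Dosage -> Treatment -> Outcome) has no collider blocking it and no conditioned non-collider, so it is open.
Try {Hospital}:
  P1: blocked at fork node Hospital ∈ conditioning set.
  P2: blocked at fork node Hospital ∈ conditioning set.
{Hospital} contains no descendant of Severity and blocks every backdoor path.
No other singleton works — e.g. {Dosage} leaves P2 open — so {Hospital} is the unique smallest valid adjustment set.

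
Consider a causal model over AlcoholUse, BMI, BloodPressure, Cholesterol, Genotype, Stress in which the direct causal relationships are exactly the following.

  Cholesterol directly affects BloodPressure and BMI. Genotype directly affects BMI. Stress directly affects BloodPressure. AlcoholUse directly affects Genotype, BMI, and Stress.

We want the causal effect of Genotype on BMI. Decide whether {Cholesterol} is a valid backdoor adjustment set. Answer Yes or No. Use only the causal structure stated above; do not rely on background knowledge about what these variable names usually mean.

Backdoor paths from Genotype to BMI (paths whose first edge points into Genotype):
  P1: Genotype <- AlcoholUse -> Stress -> BloodPressure <- Cholesterol -> BMI
  P2: Genotype <- AlcoholUse -> BMI
Condition 1 (no descendant of Genotype in the set): holds — descendants of Genotype are {BMI}; none are in {Cholesterol}.
Condition 2 (every backdoor path blocked by {Cholesterol}):
  P1: blocked at collider BloodPressure (neither it nor any descendant is in the conditioning set).
  P2: open — no interior node is in the conditioning set.
{Cholesterol} does not satisfy the backdoor criterion.

No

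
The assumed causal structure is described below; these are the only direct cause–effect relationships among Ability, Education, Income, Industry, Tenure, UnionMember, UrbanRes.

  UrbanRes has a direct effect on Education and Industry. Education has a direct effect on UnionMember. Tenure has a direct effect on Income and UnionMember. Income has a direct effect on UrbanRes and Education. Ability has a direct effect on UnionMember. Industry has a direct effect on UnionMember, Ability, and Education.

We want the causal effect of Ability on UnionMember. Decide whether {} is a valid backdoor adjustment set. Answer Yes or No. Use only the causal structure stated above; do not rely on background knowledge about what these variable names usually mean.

No

Backdoor paths from Ability to UnionMember (paths whose first edge points into Ability):
  P1: Ability <- Industry <- UrbanRes <- Income <- Tenure -> UnionMember
  P2: Ability <- Industry <- UrbanRes <- Income -> Education -> UnionMember
  P3: Ability <- Industry <- UrbanRes -> Education <- Income <- Tenure -> UnionMember
  P4: Ability <- Industry <- UrbanRes -> Education -> UnionMember
  P5: Ability <- Industry -> Education <- Income <- Tenure -> UnionMember
  P6: Ability <- Industry -> Education <- UrbanRes <- Income <- Tenure -> UnionMember
  P7: Ability <- Industry -> Education -> UnionMember
  P8: Ability <- Industry -> UnionMember
Condition 1 (no descendant of Ability in the set): holds — descendants of Ability are {UnionMember}; none are in {}.
Condition 2 (every backdoor path blocked by {}):
  P1: open — no interior node is in the conditioning set.
  P2: open — no interior node is in the conditioning set.
  P3: blocked at collider Education (neither it nor any descendant is in the conditioning set).
  P4: open — no interior node is in the conditioning set.
  P5: blocked at collider Education (neither it nor any descendant is in the conditioning set).
  P6: blocked at collider Education (neither it nor any descendant is in the conditioning set).
  P7: open — no interior node is in the conditioning set.
  P8: open — no interior node is in the conditioning set.
{} does not satisfy the backdoor criterion.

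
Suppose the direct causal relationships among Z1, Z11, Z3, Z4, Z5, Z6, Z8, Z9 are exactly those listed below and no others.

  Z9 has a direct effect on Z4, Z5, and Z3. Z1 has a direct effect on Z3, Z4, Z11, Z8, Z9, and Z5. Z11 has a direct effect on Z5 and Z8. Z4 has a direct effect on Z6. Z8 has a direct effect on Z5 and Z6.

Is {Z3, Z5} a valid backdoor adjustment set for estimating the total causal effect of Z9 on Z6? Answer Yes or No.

Backdoor paths from Z9 to Z6 (paths whose first edge points into Z9):
  P1: Z9 <- Z1 -> Z11 -> Z8 -> Z6
  P2: Z9 <- Z1 -> Z11 -> Z5 <- Z8 -> Z6
  P3: Z9 <- Z1 -> Z8 -> Z6
  P4: Z9 <- Z1 -> Z4 -> Z6
  P5: Z9 <- Z1 -> Z5 <- Z11 -> Z8 -> Z6
  P6: Z9 <- Z1 -> Z5 <- Z8 -> Z6
Condition 1 (no descendant of Z9 in the set): FAILS — Z3 and Z5 are descendants of Z9.
Condition 2 (every backdoor path blocked by {Z3, Z5}):
  P1: open — no interior node is in the conditioning set.
  P2: open — collider(s) Z5 are conditioned on (or have a conditioned descendant) and no non-collider on the path is in the set.
  P3: open — no interior node is in the conditioning set.
  P4: open — no interior node is in the conditioning set.
  P5: open — collider(s) Z5 are conditioned on (or have a conditioned descendant) and no non-collider on the path is in the set.
  P6: open — collider(s) Z5 are conditioned on (or have a conditioned descendant) and no non-collider on the path is in the set.
{Z3, Z5} does not satisfy the backdoor criterion.

No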